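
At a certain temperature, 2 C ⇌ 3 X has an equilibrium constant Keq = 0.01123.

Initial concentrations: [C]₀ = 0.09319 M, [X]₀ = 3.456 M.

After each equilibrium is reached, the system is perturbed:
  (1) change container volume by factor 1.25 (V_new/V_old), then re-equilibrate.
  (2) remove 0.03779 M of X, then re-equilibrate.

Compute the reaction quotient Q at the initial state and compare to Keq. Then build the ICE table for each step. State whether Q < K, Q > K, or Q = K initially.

Q₀ = 4753 vs Keq = 0.01123 ⇒ Q>K, reverse
Step 1:
                   C          X
  Initial    0.09319      3.456
  Change       2.055     -3.083
  Equil        2.149     0.3729
  solve Keq expr → x = -1.028; check Q = 0.01123
Then change container volume by factor 1.25 (V_new/V_old).
Step 2:
                   C          X
  Initial      1.719     0.2983
  Change    -0.01418    0.02126
  Equil        1.705     0.3196
  solve Keq expr → x = 0.007088; check Q = 0.01123
Then remove 0.03779 M of X.
Step 3:
                   C          X
  Initial      1.705     0.2818
  Change    -0.02325    0.03488
  Equil        1.681     0.3167
  solve Keq expr → x = 0.01163; check Q = 0.01123

Q₀ = 4753; Q > K (proceeds reverse)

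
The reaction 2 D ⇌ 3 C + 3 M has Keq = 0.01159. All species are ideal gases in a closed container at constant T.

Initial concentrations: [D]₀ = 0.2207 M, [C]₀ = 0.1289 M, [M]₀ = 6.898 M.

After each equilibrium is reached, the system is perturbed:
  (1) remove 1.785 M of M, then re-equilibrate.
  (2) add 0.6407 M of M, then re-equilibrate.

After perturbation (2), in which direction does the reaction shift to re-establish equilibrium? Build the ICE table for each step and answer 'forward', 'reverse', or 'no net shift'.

Direction: reverse

Q₀ = 14.43 vs Keq = 0.01159 ⇒ Q>K, reverse
Step 1:
                   D          C          M
  init        0.2207     0.1289      6.898
  Δ          0.07604    -0.1141    -0.1141
  eq          0.2967    0.01484      6.784
  solve Keq expr → x = -0.03802; check Q = 0.01159
Then remove 1.785 M of M.
Step 2:
                   D          C          M
  init        0.2967    0.01484      4.999
  Δ        -0.003416   0.005124   0.005124
  eq          0.2933    0.01996      5.004
  solve Keq expr → x = 0.001708; check Q = 0.01159
Then add 0.6407 M of M.
Step 3:
                   D          C          M
  init        0.2933    0.01996      5.645
  Δ         0.001467    -0.0022    -0.0022
  eq          0.2948    0.01776      5.643
  solve Keq expr → x = -7.3341e-04; check Q = 0.01159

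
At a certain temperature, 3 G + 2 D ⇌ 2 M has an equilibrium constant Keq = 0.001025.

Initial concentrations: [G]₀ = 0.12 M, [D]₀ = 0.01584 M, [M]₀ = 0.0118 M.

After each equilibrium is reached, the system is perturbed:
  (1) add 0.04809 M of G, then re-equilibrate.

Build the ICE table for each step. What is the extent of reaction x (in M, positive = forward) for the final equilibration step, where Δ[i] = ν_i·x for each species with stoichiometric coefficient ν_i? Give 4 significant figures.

x = 1.2757e-05 M

Q₀ = 321.2 vs Keq = 0.001025 ⇒ Q>K, reverse
Step 1:
                  G         D         M
  Initial      0.12   0.01584    0.0118
  Change    0.01763   0.01175  -0.01175
  Equil      0.1376   0.02759 4.5110e-05
  solve Keq expr → x = -0.005877; check Q = 0.001025
Then add 0.04809 M of G.
Step 2:
                  G         D         M
  Initial    0.1857   0.02759 4.5110e-05
  Change  -3.8271e-05 -2.5514e-05 2.5514e-05
  Equil      0.1857   0.02757 7.0624e-05
  solve Keq expr → x = 1.2757e-05; check Q = 0.001025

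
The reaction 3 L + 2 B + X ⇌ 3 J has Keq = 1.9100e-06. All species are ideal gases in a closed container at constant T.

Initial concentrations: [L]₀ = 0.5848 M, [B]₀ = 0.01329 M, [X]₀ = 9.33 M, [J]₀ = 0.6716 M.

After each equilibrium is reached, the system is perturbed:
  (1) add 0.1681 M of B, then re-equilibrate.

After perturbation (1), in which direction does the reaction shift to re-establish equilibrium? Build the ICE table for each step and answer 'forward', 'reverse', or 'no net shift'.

Direction: forward

Q₀ = 919.1 vs Keq = 1.9100e-06 ⇒ Q>K, reverse
Step 1:
                  L         B         X         J
  I          0.5848   0.01329      9.33    0.6716
  C          0.6525     0.435    0.2175   -0.6525
  E           1.237    0.4483     9.548   0.01908
  solve Keq expr → x = -0.2175; check Q = 1.9100e-06
Then add 0.1681 M of B.
Step 2:
                  L         B         X         J
  I           1.237    0.6164     9.548   0.01908
  C       -0.004354 -0.002902 -0.001451  0.004354
  E           1.233    0.6135     9.546   0.02343
  solve Keq expr → x = 0.001451; check Q = 1.9100e-06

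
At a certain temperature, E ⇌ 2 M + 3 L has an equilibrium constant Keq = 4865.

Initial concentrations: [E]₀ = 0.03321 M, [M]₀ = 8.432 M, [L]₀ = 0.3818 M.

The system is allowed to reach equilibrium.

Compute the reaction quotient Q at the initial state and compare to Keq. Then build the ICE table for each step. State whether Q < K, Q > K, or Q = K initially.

Q₀ = 119.2 vs Keq = 4865 ⇒ Q<K, forward
Step 1:
                   E          M          L
  init       0.03321      8.432     0.3818
  Δ          -0.0316    0.06321    0.09481
  eq        0.001606      8.495     0.4766
  solve Keq expr → x = 0.0316; check Q = 4865

Q₀ = 119.2; Q < K (proceeds forward)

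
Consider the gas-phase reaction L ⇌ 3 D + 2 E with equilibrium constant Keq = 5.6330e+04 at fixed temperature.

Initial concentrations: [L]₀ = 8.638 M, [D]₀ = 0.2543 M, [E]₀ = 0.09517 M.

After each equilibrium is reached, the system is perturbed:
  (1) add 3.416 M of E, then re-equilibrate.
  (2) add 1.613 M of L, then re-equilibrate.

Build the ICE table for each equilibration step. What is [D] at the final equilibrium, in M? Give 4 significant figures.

Q₀ = 1.7244e-05 vs Keq = 5.6330e+04 ⇒ Q<K, forward
Step 1:
                   L          D          E
  init         8.638     0.2543    0.09517
  Δ            -4.56      13.68       9.12
  eq           4.078      13.93      9.215
  solve Keq expr → x = 4.56; check Q = 5.6330e+04
Then add 3.416 M of E.
Step 2:
                   L          D          E
  init         4.078      13.93      12.63
  Δ           0.5065     -1.519     -1.013
  eq           4.585      12.41      11.62
  solve Keq expr → x = -0.5065; check Q = 5.6330e+04
Then add 1.613 M of L.
Step 3:
                   L          D          E
  init         6.198      12.41      11.62
  Δ            -0.25     0.7501     0.5001
  eq           5.948      13.16      12.12
  solve Keq expr → x = 0.25; check Q = 5.6330e+04

[D]_eq = 13.16 M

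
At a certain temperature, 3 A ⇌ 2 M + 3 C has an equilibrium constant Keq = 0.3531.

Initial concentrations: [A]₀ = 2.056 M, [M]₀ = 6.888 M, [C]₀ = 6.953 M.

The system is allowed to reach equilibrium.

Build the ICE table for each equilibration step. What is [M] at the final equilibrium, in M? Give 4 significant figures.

[M]_eq = 3.635 M

Q₀ = 1835 vs Keq = 0.3531 ⇒ Q>K, reverse
Step 1:
                   A          M          C
  init         2.056      6.888      6.953
  Δ            4.879     -3.253     -4.879
  eq           6.935      3.635      2.074
  solve Keq expr → x = -1.626; check Q = 0.3531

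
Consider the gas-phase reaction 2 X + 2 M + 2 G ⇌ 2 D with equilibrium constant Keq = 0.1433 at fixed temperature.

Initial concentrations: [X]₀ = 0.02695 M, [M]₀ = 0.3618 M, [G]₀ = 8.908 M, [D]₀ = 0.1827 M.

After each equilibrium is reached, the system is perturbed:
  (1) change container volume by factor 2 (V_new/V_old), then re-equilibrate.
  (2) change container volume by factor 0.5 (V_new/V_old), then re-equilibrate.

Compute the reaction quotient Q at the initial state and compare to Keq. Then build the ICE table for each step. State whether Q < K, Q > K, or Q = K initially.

Q₀ = 4.424; Q > K (proceeds reverse)

Q₀ = 4.424 vs Keq = 0.1433 ⇒ Q>K, reverse
Step 1:
                   X          M          G          D
  I          0.02695     0.3618      8.908     0.1827
  C          0.05934    0.05934    0.05934   -0.05934
  E          0.08629     0.4211      8.967     0.1234
  solve Keq expr → x = -0.02967; check Q = 0.1433
Then change container volume by factor 2 (V_new/V_old).
Step 2:
                   X          M          G          D
  I          0.04315     0.2106      4.484    0.06168
  C          0.03104    0.03104    0.03104   -0.03104
  E          0.07419     0.2416      4.515    0.03064
  solve Keq expr → x = -0.01552; check Q = 0.1433
Then change container volume by factor 0.5 (V_new/V_old).
Step 3:
                   X          M          G          D
  I           0.1484     0.4832      9.029    0.06127
  C         -0.06209   -0.06209   -0.06209    0.06209
  E          0.08629     0.4211      8.967     0.1234
  solve Keq expr → x = 0.03104; check Q = 0.1433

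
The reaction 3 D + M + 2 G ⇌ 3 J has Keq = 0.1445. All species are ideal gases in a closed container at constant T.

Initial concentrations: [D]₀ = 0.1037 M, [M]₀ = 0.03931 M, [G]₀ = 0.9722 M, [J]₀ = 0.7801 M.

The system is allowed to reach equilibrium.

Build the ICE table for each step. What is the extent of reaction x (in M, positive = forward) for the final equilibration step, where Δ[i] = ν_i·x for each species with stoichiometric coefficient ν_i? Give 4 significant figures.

x = -0.1786 M

Q₀ = 1.1458e+04 vs Keq = 0.1445 ⇒ Q>K, reverse
Step 1:
                    D           M           G           J
  init         0.1037     0.03931      0.9722      0.7801
  Δ            0.5359      0.1786      0.3573     -0.5359
  eq           0.6396      0.2179       1.329      0.2442
  solve Keq expr → x = -0.1786; check Q = 0.1445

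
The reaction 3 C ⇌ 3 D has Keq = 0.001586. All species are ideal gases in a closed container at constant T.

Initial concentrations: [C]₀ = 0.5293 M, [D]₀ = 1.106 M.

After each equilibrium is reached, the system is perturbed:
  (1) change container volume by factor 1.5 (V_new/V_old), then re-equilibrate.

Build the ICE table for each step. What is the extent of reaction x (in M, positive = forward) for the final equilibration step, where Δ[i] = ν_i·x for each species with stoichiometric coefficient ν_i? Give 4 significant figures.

x = 0 M

Q₀ = 9.123 vs Keq = 0.001586 ⇒ Q>K, reverse
Step 1:
                   C          D
  Initial     0.5293      1.106
  Change      0.9352    -0.9352
  Equil        1.465     0.1708
  solve Keq expr → x = -0.3117; check Q = 0.001586
Then change container volume by factor 1.5 (V_new/V_old).
Step 2:
                   C          D
  Initial     0.9763     0.1139
  Change           0          0
  Equil       0.9763     0.1139
  solve Keq expr → x = 0; check Q = 0.001586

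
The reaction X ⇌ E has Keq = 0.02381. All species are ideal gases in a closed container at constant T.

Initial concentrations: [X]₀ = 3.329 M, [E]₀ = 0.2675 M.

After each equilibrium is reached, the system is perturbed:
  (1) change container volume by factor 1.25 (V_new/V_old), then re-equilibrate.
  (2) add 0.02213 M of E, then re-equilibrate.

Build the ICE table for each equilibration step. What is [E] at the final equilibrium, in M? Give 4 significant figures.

[E]_eq = 0.06743 M

Q₀ = 0.08035 vs Keq = 0.02381 ⇒ Q>K, reverse
Step 1:
                   X          E
  Initial      3.329     0.2675
  Change      0.1839    -0.1839
  Equil        3.513    0.08364
  solve Keq expr → x = -0.1839; check Q = 0.02381
Then change container volume by factor 1.25 (V_new/V_old).
Step 2:
                   X          E
  Initial       2.81    0.06691
  Change           0          0
  Equil         2.81    0.06691
  solve Keq expr → x = 0; check Q = 0.02381
Then add 0.02213 M of E.
Step 3:
                   X          E
  Initial       2.81    0.08904
  Change     0.02162   -0.02162
  Equil        2.832    0.06743
  solve Keq expr → x = -0.02162; check Q = 0.02381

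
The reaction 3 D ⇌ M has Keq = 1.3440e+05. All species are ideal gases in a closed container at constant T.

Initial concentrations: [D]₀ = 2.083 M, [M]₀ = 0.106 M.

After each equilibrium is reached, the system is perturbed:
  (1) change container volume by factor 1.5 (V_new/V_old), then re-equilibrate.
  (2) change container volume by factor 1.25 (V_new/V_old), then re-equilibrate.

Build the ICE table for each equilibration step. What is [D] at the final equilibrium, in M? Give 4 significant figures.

[D]_eq = 0.01464 M

Q₀ = 0.01173 vs Keq = 1.3440e+05 ⇒ Q<K, forward
Step 1:
                  D         M
  init        2.083     0.106
  Δ          -2.065    0.6883
  eq        0.01808    0.7943
  solve Keq expr → x = 0.6883; check Q = 1.3440e+05
Then change container volume by factor 1.5 (V_new/V_old).
Step 2:
                  D         M
  init      0.01205    0.5295
  Δ        0.003729 -0.001243
  eq        0.01578    0.5283
  solve Keq expr → x = -0.001243; check Q = 1.3440e+05
Then change container volume by factor 1.25 (V_new/V_old).
Step 3:
                  D         M
  init      0.01263    0.4226
  Δ        0.002017 -6.7244e-04
  eq        0.01464     0.422
  solve Keq expr → x = -6.7244e-04; check Q = 1.3440e+05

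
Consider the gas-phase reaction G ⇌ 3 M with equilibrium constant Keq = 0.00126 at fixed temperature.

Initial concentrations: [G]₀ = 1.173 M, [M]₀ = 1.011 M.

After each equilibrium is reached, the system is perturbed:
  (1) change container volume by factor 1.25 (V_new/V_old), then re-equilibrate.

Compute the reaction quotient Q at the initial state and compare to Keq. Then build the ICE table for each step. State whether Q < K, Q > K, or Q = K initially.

Q₀ = 0.881 vs Keq = 0.00126 ⇒ Q>K, reverse
Step 1:
                   G          M
  init         1.173      1.011
  Δ           0.2961    -0.8882
  eq           1.469     0.1228
  solve Keq expr → x = -0.2961; check Q = 0.00126
Then change container volume by factor 1.25 (V_new/V_old).
Step 2:
                   G          M
  init         1.175    0.09823
  Δ        -0.005196    0.01559
  eq            1.17     0.1138
  solve Keq expr → x = 0.005196; check Q = 0.00126

Q₀ = 0.881; Q > K (proceeds reverse)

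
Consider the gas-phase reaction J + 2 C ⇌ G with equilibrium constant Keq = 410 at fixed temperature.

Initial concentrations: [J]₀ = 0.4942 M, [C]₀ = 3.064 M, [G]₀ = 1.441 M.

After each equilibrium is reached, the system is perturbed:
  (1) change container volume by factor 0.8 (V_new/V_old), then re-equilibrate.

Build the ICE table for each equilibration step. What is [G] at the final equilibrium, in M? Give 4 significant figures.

Q₀ = 0.3106 vs Keq = 410 ⇒ Q<K, forward
Step 1:
                    J           C           G
  I            0.4942       3.064       1.441
  C           -0.4931     -0.9862      0.4931
  E          0.001093       2.078       1.934
  solve Keq expr → x = 0.4931; check Q = 410
Then change container volume by factor 0.8 (V_new/V_old).
Step 2:
                    J           C           G
  I          0.001366       2.597       2.418
  C       -4.9087e-04 -9.8174e-04  4.9087e-04
  E        8.7499e-04       2.596       2.418
  solve Keq expr → x = 4.9087e-04; check Q = 410

[G]_eq = 2.418 M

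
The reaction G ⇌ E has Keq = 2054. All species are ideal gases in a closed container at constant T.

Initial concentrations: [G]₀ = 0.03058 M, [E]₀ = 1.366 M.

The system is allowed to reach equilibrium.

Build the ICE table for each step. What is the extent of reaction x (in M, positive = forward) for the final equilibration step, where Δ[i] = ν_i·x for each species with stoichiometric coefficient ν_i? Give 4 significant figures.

x = 0.0299 M

Q₀ = 44.67 vs Keq = 2054 ⇒ Q<K, forward
Step 1:
                  G         E
  Initial   0.03058     1.366
  Change    -0.0299    0.0299
  Equil   6.7960e-04     1.396
  solve Keq expr → x = 0.0299; check Q = 2054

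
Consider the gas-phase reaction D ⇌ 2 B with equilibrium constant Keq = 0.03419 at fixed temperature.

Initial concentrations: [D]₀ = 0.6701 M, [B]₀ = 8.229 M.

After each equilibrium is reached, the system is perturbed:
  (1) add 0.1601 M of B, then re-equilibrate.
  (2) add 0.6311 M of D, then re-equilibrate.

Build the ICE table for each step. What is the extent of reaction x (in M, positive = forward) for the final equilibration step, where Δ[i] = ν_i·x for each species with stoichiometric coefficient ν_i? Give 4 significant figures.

x = 0.01282 M

Q₀ = 101.1 vs Keq = 0.03419 ⇒ Q>K, reverse
Step 1:
                   D          B
  I           0.6701      8.229
  C            3.917     -7.833
  E            4.587      0.396
  solve Keq expr → x = -3.917; check Q = 0.03419
Then add 0.1601 M of B.
Step 2:
                   D          B
  I            4.587     0.5561
  C          0.07837    -0.1567
  E            4.665     0.3994
  solve Keq expr → x = -0.07837; check Q = 0.03419
Then add 0.6311 M of D.
Step 3:
                   D          B
  I            5.296     0.3994
  C         -0.01282    0.02564
  E            5.283      0.425
  solve Keq expr → x = 0.01282; check Q = 0.03419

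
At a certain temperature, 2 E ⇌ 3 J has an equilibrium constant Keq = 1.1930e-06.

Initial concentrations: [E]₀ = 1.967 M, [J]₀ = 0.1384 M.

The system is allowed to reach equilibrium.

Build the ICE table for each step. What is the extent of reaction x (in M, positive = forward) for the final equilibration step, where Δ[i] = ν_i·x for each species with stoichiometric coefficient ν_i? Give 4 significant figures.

x = -0.04043 M

Q₀ = 6.8517e-04 vs Keq = 1.1930e-06 ⇒ Q>K, reverse
Step 1:
                   E          J
  init         1.967     0.1384
  Δ          0.08086    -0.1213
  eq           2.048     0.0171
  solve Keq expr → x = -0.04043; check Q = 1.1930e-06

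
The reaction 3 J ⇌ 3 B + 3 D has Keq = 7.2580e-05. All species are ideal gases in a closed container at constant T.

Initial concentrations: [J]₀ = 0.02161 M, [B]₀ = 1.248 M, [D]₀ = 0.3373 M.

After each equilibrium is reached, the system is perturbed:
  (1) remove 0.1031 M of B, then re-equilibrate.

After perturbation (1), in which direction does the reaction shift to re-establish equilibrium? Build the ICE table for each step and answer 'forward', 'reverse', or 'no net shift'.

Q₀ = 7391 vs Keq = 7.2580e-05 ⇒ Q>K, reverse
Step 1:
                  J         B         D
  Initial   0.02161     1.248    0.3373
  Change     0.3218   -0.3218   -0.3218
  Equil      0.3434    0.9262   0.01547
  solve Keq expr → x = -0.1073; check Q = 7.2580e-05
Then remove 0.1031 M of B.
Step 2:
                  J         B         D
  Initial    0.3434    0.8231   0.01547
  Change  -0.001808  0.001808  0.001808
  Equil      0.3416    0.8249   0.01728
  solve Keq expr → x = 6.0267e-04; check Q = 7.2580e-05

Direction: forward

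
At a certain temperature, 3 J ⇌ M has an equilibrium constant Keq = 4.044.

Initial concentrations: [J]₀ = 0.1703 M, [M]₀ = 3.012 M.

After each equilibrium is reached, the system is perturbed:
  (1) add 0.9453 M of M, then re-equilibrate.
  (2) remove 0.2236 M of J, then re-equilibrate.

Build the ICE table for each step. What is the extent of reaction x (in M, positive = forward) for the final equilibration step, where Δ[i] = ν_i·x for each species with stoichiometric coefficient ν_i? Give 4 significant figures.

Q₀ = 609.8 vs Keq = 4.044 ⇒ Q>K, reverse
Step 1:
                   J          M
  I           0.1703      3.012
  C           0.7117    -0.2372
  E            0.882      2.775
  solve Keq expr → x = -0.2372; check Q = 4.044
Then add 0.9453 M of M.
Step 2:
                   J          M
  I            0.882       3.72
  C          0.08798   -0.02933
  E             0.97      3.691
  solve Keq expr → x = -0.02933; check Q = 4.044
Then remove 0.2236 M of J.
Step 3:
                   J          M
  I           0.7464      3.691
  C           0.2172    -0.0724
  E           0.9636      3.618
  solve Keq expr → x = -0.0724; check Q = 4.044

x = -0.0724 M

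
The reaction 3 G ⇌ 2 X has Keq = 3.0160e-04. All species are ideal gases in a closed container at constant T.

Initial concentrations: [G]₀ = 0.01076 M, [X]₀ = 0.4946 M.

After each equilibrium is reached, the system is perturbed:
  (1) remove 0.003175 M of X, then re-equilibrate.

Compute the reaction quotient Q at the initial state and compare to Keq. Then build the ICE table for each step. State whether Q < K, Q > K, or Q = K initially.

Q₀ = 1.9637e+05; Q > K (proceeds reverse)

Q₀ = 1.9637e+05 vs Keq = 3.0160e-04 ⇒ Q>K, reverse
Step 1:
                   G          X
  I          0.01076     0.4946
  C           0.7254    -0.4836
  E           0.7362    0.01097
  solve Keq expr → x = -0.2418; check Q = 3.0160e-04
Then remove 0.003175 M of X.
Step 2:
                   G          X
  I           0.7362   0.007795
  C        -0.004608   0.003072
  E           0.7316    0.01087
  solve Keq expr → x = 0.001536; check Q = 3.0160e-04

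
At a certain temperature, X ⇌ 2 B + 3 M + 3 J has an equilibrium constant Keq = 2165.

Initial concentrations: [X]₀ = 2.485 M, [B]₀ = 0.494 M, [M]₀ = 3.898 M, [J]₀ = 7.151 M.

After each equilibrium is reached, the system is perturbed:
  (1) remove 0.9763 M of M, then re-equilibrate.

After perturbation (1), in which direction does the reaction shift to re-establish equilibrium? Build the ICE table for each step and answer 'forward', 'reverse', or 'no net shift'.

Direction: forward

Q₀ = 2127 vs Keq = 2165 ⇒ Q<K, forward
Step 1:
                    X           B           M           J
  I             2.485       0.494       3.898       7.151
  C         -0.001473    0.002947     0.00442     0.00442
  E             2.484      0.4969       3.902       7.155
  solve Keq expr → x = 0.001473; check Q = 2165
Then remove 0.9763 M of M.
Step 2:
                    X           B           M           J
  I             2.484      0.4969       2.926       7.155
  C           -0.0741      0.1482      0.2223      0.2223
  E             2.409      0.6452       3.148       7.378
  solve Keq expr → x = 0.0741; check Q = 2165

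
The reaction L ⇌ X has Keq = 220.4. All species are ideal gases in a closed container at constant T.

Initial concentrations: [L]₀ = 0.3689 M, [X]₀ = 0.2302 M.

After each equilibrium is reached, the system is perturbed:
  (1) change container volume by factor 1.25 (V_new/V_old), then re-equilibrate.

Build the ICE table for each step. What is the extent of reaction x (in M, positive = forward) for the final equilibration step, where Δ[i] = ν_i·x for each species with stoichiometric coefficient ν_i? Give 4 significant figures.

x = 0 M

Q₀ = 0.624 vs Keq = 220.4 ⇒ Q<K, forward
Step 1:
                   L          X
  init        0.3689     0.2302
  Δ          -0.3662     0.3662
  eq        0.002706     0.5964
  solve Keq expr → x = 0.3662; check Q = 220.4
Then change container volume by factor 1.25 (V_new/V_old).
Step 2:
                   L          X
  init      0.002165     0.4771
  Δ                0          0
  eq        0.002165     0.4771
  solve Keq expr → x = 0; check Q = 220.4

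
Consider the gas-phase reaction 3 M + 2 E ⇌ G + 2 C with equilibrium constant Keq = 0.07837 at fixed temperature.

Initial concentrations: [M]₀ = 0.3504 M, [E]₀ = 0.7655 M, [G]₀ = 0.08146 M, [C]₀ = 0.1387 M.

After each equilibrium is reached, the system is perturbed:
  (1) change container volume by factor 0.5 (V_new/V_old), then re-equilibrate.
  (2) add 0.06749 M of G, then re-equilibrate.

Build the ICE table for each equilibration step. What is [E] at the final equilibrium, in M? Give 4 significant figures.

Q₀ = 0.06216 vs Keq = 0.07837 ⇒ Q<K, forward
Step 1:
                   M          E          G          C
  I           0.3504     0.7655    0.08146     0.1387
  C         -0.00972   -0.00648    0.00324    0.00648
  E           0.3407      0.759     0.0847     0.1452
  solve Keq expr → x = 0.00324; check Q = 0.07837
Then change container volume by factor 0.5 (V_new/V_old).
Step 2:
                   M          E          G          C
  I           0.6814      1.518     0.1694     0.2904
  C          -0.1198   -0.07989    0.03995    0.07989
  E           0.5615      1.438     0.2093     0.3703
  solve Keq expr → x = 0.03995; check Q = 0.07837
Then add 0.06749 M of G.
Step 3:
                   M          E          G          C
  I           0.5615      1.438     0.2768     0.3703
  C          0.02527    0.01685  -0.008425   -0.01685
  E           0.5868      1.455     0.2684     0.3534
  solve Keq expr → x = -0.008425; check Q = 0.07837

[E]_eq = 1.455 M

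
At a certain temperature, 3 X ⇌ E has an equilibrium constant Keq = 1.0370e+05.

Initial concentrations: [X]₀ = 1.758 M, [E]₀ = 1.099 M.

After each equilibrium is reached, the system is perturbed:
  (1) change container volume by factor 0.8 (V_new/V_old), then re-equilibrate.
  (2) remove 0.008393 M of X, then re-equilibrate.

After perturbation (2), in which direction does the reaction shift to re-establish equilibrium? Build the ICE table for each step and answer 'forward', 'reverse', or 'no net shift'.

Q₀ = 0.2023 vs Keq = 1.0370e+05 ⇒ Q<K, forward
Step 1:
                    X           E
  Initial       1.758       1.099
  Change       -1.733      0.5776
  Equil       0.02529       1.677
  solve Keq expr → x = 0.5776; check Q = 1.0370e+05
Then change container volume by factor 0.8 (V_new/V_old).
Step 2:
                    X           E
  Initial     0.03161       2.096
  Change    -0.004363    0.001454
  Equil       0.02724       2.097
  solve Keq expr → x = 0.001454; check Q = 1.0370e+05
Then remove 0.008393 M of X.
Step 3:
                    X           E
  Initial     0.01885       2.097
  Change     0.008381   -0.002794
  Equil       0.02723       2.094
  solve Keq expr → x = -0.002794; check Q = 1.0370e+05

Direction: reverse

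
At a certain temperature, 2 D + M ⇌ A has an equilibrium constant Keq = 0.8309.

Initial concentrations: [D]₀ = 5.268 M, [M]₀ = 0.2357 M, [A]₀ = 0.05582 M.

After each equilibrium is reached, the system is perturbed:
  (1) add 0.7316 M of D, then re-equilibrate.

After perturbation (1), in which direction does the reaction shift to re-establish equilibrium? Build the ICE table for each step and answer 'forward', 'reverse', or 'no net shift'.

Q₀ = 0.008534 vs Keq = 0.8309 ⇒ Q<K, forward
Step 1:
                  D         M         A
  I           5.268    0.2357   0.05582
  C         -0.4427   -0.2214    0.2214
  E           4.825   0.01433    0.2772
  solve Keq expr → x = 0.2214; check Q = 0.8309
Then add 0.7316 M of D.
Step 2:
                  D         M         A
  I           5.557   0.01433    0.2772
  C       -0.006733 -0.003367  0.003367
  E            5.55   0.01096    0.2806
  solve Keq expr → x = 0.003367; check Q = 0.8309

Direction: forward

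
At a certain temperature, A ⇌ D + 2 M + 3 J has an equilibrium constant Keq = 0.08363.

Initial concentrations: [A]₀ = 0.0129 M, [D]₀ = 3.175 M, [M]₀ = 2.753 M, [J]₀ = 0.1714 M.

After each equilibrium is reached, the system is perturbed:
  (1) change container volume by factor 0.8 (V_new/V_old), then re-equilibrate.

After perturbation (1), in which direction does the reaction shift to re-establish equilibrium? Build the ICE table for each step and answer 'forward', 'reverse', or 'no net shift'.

Direction: reverse

Q₀ = 9.393 vs Keq = 0.08363 ⇒ Q>K, reverse
Step 1:
                  A         D         M         J
  I          0.0129     3.175     2.753    0.1714
  C         0.03799  -0.03799  -0.07599    -0.114
  E         0.05089     3.137     2.677   0.05742
  solve Keq expr → x = -0.03799; check Q = 0.08363
Then change container volume by factor 0.8 (V_new/V_old).
Step 2:
                  A         D         M         J
  I         0.06362     3.921     3.346   0.07178
  C        0.006806 -0.006806  -0.01361  -0.02042
  E         0.07042     3.914     3.333   0.05136
  solve Keq expr → x = -0.006806; check Q = 0.08363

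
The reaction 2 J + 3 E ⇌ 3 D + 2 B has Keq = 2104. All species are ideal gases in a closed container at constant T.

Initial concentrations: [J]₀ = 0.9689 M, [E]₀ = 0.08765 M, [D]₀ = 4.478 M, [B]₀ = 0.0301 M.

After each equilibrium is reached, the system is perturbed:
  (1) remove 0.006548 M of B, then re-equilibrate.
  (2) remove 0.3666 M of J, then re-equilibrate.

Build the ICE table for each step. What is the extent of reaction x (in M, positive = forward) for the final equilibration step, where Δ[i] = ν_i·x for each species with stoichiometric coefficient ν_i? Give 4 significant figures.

Q₀ = 128.7 vs Keq = 2104 ⇒ Q<K, forward
Step 1:
                    J           E           D           B
  Initial      0.9689     0.08765       4.478      0.0301
  Change     -0.02369    -0.03554     0.03554     0.02369
  Equil        0.9452     0.05211       4.514     0.05379
  solve Keq expr → x = 0.01185; check Q = 2104
Then remove 0.006548 M of B.
Step 2:
                    J           E           D           B
  Initial      0.9452     0.05211       4.514     0.04724
  Change    -0.001945   -0.002918    0.002918    0.001945
  Equil        0.9433      0.0492       4.516     0.04919
  solve Keq expr → x = 9.7258e-04; check Q = 2104
Then remove 0.3666 M of J.
Step 3:
                    J           E           D           B
  Initial      0.5767      0.0492       4.516     0.04919
  Change     0.007517     0.01128    -0.01128   -0.007517
  Equil        0.5842     0.06047       4.505     0.04167
  solve Keq expr → x = -0.003759; check Q = 2104

x = -0.003759 M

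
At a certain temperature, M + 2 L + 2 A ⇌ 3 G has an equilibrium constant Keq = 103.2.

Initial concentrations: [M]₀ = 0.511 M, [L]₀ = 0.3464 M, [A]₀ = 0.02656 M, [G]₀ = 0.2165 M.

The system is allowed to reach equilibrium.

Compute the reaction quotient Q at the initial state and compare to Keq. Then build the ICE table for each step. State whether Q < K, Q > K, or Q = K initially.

Q₀ = 234.6 vs Keq = 103.2 ⇒ Q>K, reverse
Step 1:
                    M           L           A           G
  init          0.511      0.3464     0.02656      0.2165
  Δ          0.004408    0.008817    0.008817    -0.01323
  eq           0.5154      0.3552     0.03538      0.2033
  solve Keq expr → x = -0.004408; check Q = 103.2

Q₀ = 234.6; Q > K (proceeds reverse)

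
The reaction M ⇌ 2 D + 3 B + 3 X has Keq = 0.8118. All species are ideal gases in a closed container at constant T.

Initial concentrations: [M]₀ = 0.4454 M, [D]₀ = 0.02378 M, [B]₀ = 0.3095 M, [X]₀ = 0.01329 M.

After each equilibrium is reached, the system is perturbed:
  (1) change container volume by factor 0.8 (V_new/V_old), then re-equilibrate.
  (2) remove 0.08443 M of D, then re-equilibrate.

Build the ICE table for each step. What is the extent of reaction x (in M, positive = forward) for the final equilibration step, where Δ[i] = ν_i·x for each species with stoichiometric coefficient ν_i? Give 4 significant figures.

x = 0.01093 M

Q₀ = 8.8355e-11 vs Keq = 0.8118 ⇒ Q<K, forward
Step 1:
                    M           D           B           X
  I            0.4454     0.02378      0.3095     0.01329
  C           -0.2527      0.5054      0.7581      0.7581
  E            0.1927      0.5292       1.068      0.7714
  solve Keq expr → x = 0.2527; check Q = 0.8118
Then change container volume by factor 0.8 (V_new/V_old).
Step 2:
                    M           D           B           X
  I            0.2409      0.6615       1.335      0.9643
  C           0.05614     -0.1123     -0.1684     -0.1684
  E             0.297      0.5492       1.166      0.7959
  solve Keq expr → x = -0.05614; check Q = 0.8118
Then remove 0.08443 M of D.
Step 3:
                    M           D           B           X
  I             0.297      0.4648       1.166      0.7959
  C          -0.01093     0.02187      0.0328      0.0328
  E            0.2861      0.4867       1.199      0.8287
  solve Keq expr → x = 0.01093; check Q = 0.8118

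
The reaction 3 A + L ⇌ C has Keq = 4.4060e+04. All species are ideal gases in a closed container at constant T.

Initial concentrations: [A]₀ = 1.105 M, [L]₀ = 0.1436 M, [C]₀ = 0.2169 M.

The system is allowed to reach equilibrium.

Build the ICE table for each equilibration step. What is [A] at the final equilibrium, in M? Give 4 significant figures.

[A]_eq = 0.6743 M

Q₀ = 1.119 vs Keq = 4.4060e+04 ⇒ Q<K, forward
Step 1:
                   A          L          C
  Initial      1.105     0.1436     0.2169
  Change     -0.4307    -0.1436     0.1436
  Equil       0.6743 2.6687e-05     0.3605
  solve Keq expr → x = 0.1436; check Q = 4.4060e+04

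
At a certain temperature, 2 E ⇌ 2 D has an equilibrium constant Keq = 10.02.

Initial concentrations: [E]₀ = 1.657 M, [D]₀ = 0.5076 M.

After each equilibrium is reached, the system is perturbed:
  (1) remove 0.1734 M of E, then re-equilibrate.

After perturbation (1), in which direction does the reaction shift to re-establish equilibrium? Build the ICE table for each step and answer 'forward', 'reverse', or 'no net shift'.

Q₀ = 0.09384 vs Keq = 10.02 ⇒ Q<K, forward
Step 1:
                  E         D
  Initial     1.657    0.5076
  Change     -1.137     1.137
  Equil      0.5197     1.645
  solve Keq expr → x = 0.5687; check Q = 10.02
Then remove 0.1734 M of E.
Step 2:
                  E         D
  Initial    0.3463     1.645
  Change     0.1318   -0.1318
  Equil       0.478     1.513
  solve Keq expr → x = -0.06589; check Q = 10.02

Direction: reverse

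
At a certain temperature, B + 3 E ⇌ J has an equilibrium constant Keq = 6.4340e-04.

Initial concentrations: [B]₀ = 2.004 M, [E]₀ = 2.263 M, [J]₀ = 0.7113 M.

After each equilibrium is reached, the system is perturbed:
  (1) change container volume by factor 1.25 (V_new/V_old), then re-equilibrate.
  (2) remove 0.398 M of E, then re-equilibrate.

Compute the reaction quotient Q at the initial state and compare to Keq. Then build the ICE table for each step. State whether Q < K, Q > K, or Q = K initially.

Q₀ = 0.03063; Q > K (proceeds reverse)

Q₀ = 0.03063 vs Keq = 6.4340e-04 ⇒ Q>K, reverse
Step 1:
                   B          E          J
  I            2.004      2.263     0.7113
  C           0.5992      1.798    -0.5992
  E            2.603      4.061     0.1121
  solve Keq expr → x = -0.5992; check Q = 6.4340e-04
Then change container volume by factor 1.25 (V_new/V_old).
Step 2:
                   B          E          J
  I            2.083      3.248     0.0897
  C          0.03786     0.1136   -0.03786
  E             2.12      3.362    0.05184
  solve Keq expr → x = -0.03786; check Q = 6.4340e-04
Then remove 0.398 M of E.
Step 3:
                   B          E          J
  I             2.12      2.964    0.05184
  C          0.01448    0.04344   -0.01448
  E            2.135      3.007    0.03736
  solve Keq expr → x = -0.01448; check Q = 6.4340e-04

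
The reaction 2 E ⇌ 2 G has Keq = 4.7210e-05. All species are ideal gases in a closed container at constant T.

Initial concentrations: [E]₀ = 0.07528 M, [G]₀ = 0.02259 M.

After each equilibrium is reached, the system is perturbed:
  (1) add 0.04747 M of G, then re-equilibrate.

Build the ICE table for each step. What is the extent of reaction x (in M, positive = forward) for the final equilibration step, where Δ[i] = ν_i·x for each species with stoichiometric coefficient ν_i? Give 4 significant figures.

x = -0.02357 M

Q₀ = 0.09005 vs Keq = 4.7210e-05 ⇒ Q>K, reverse
Step 1:
                   E          G
  I          0.07528    0.02259
  C          0.02192   -0.02192
  E           0.0972 6.6787e-04
  solve Keq expr → x = -0.01096; check Q = 4.7210e-05
Then add 0.04747 M of G.
Step 2:
                   E          G
  I           0.0972    0.04814
  C          0.04715   -0.04715
  E           0.1443 9.9181e-04
  solve Keq expr → x = -0.02357; check Q = 4.7210e-05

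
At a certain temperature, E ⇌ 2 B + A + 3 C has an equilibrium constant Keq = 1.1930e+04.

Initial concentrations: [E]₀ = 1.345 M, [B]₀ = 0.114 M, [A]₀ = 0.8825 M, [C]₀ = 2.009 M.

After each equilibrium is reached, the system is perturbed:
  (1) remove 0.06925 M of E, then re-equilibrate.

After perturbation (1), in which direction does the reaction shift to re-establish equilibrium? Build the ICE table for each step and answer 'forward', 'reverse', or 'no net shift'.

Q₀ = 0.06914 vs Keq = 1.1930e+04 ⇒ Q<K, forward
Step 1:
                   E          B          A          C
  I            1.345      0.114     0.8825      2.009
  C           -1.171      2.341      1.171      3.512
  E           0.1745      2.455      2.053      5.521
  solve Keq expr → x = 1.171; check Q = 1.1930e+04
Then remove 0.06925 M of E.
Step 2:
                   E          B          A          C
  I           0.1052      2.455      2.053      5.521
  C          0.04296   -0.08593   -0.04296    -0.1289
  E           0.1482      2.369       2.01      5.392
  solve Keq expr → x = -0.04296; check Q = 1.1930e+04

Direction: reverse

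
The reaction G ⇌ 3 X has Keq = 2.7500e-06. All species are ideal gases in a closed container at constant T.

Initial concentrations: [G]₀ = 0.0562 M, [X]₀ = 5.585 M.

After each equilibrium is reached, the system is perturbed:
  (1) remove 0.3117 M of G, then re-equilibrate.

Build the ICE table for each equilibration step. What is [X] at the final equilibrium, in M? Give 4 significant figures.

Q₀ = 3100 vs Keq = 2.7500e-06 ⇒ Q>K, reverse
Step 1:
                  G         X
  I          0.0562     5.585
  C           1.856    -5.568
  E           1.912   0.01739
  solve Keq expr → x = -1.856; check Q = 2.7500e-06
Then remove 0.3117 M of G.
Step 2:
                  G         X
  I             1.6   0.01739
  C       3.3345e-04    -0.001
  E           1.601   0.01639
  solve Keq expr → x = -3.3345e-04; check Q = 2.7500e-06

[X]_eq = 0.01639 M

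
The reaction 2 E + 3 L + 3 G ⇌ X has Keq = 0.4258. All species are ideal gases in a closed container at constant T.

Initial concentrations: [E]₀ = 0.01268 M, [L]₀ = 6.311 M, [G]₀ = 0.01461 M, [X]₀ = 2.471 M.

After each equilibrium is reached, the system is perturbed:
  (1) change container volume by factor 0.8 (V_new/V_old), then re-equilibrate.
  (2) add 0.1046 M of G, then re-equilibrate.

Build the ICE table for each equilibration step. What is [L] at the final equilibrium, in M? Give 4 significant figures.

[L]_eq = 8.295 M

Q₀ = 1.9606e+07 vs Keq = 0.4258 ⇒ Q>K, reverse
Step 1:
                   E          L          G          X
  Initial    0.01268      6.311    0.01461      2.471
  Change      0.3365     0.5047     0.5047    -0.1682
  Equil       0.3492      6.816     0.5194      2.303
  solve Keq expr → x = -0.1682; check Q = 0.4258
Then change container volume by factor 0.8 (V_new/V_old).
Step 2:
                   E          L          G          X
  Initial     0.4365       8.52     0.6492      2.878
  Change     -0.1115    -0.1672    -0.1672    0.05574
  Equil        0.325      8.352      0.482      2.934
  solve Keq expr → x = 0.05574; check Q = 0.4258
Then add 0.1046 M of G.
Step 3:
                   E          L          G          X
  Initial      0.325      8.352     0.5866      2.934
  Change    -0.03842   -0.05764   -0.05764    0.01921
  Equil       0.2866      8.295     0.5289      2.953
  solve Keq expr → x = 0.01921; check Q = 0.4258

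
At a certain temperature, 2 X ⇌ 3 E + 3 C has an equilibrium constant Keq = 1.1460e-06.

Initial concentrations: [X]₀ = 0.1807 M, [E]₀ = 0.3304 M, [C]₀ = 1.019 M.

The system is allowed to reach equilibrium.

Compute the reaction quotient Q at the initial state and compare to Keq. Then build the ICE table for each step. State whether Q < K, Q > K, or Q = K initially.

Q₀ = 1.169; Q > K (proceeds reverse)

Q₀ = 1.169 vs Keq = 1.1460e-06 ⇒ Q>K, reverse
Step 1:
                  X         E         C
  I          0.1807    0.3304     1.019
  C          0.2149   -0.3223   -0.3223
  E          0.3956  0.008094    0.6967
  solve Keq expr → x = -0.1074; check Q = 1.1460e-06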